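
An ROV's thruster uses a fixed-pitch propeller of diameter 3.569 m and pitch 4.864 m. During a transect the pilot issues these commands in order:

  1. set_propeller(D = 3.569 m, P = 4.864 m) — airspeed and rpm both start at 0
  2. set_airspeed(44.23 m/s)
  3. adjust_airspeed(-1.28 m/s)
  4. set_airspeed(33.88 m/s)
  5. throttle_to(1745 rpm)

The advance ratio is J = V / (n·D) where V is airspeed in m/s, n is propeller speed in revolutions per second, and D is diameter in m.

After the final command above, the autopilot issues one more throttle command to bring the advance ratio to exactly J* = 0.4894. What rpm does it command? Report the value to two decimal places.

rpm = 1163.82

set_propeller: D = 3.569 m, P = 4.864 m (p = P/D = 1.362847); state ← (V=0, rpm=0)
set_airspeed(44.23): V ← 44.23 m/s
adjust_airspeed(-1.28): V ← 44.23 -1.28 = 42.95 m/s
set_airspeed(33.88): V ← 33.88 m/s
throttle_to(1745): rpm ← 1745
final state: V = 33.88 m/s, rpm = 1745 → n = rpm/60 = 29.083333 rev/s
target J* = 0.4894; solve J* = V/(n·D) for n: n = V/(J*·D) = 33.88/(0.4894 × 3.569) = 19.396925 rev/s
rpm = 60·n = 1163.815506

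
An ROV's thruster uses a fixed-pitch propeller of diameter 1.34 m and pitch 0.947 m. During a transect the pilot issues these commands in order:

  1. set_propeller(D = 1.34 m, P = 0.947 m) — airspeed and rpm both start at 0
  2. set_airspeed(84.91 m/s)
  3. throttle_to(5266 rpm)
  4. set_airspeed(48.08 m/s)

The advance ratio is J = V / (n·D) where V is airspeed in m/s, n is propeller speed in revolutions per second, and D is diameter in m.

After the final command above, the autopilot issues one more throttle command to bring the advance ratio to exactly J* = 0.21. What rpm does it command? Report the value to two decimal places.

set_propeller: D = 1.34 m, P = 0.947 m (p = P/D = 0.706716); state ← (V=0, rpm=0)
set_airspeed(84.91): V ← 84.91 m/s
throttle_to(5266): rpm ← 5266
set_airspeed(48.08): V ← 48.08 m/s
final state: V = 48.08 m/s, rpm = 5266 → n = rpm/60 = 87.766667 rev/s
target J* = 0.21; solve J* = V/(n·D) for n: n = V/(J*·D) = 48.08/(0.21 × 1.34) = 170.859986 rev/s
rpm = 60·n = 10251.599147

rpm = 10251.60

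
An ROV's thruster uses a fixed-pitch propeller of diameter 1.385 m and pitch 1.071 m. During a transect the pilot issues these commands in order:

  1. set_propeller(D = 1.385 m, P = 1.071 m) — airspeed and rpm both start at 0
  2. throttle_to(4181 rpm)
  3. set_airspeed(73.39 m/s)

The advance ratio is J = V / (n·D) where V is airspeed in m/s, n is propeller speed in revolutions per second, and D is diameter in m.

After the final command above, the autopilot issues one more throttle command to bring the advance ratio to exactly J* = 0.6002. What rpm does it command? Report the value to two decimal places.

rpm = 5297.15

set_propeller: D = 1.385 m, P = 1.071 m (p = P/D = 0.773285); state ← (V=0, rpm=0)
throttle_to(4181): rpm ← 4181
set_airspeed(73.39): V ← 73.39 m/s
final state: V = 73.39 m/s, rpm = 4181 → n = rpm/60 = 69.683333 rev/s
target J* = 0.6002; solve J* = V/(n·D) for n: n = V/(J*·D) = 73.39/(0.6002 × 1.385) = 88.285854 rev/s
rpm = 60·n = 5297.151250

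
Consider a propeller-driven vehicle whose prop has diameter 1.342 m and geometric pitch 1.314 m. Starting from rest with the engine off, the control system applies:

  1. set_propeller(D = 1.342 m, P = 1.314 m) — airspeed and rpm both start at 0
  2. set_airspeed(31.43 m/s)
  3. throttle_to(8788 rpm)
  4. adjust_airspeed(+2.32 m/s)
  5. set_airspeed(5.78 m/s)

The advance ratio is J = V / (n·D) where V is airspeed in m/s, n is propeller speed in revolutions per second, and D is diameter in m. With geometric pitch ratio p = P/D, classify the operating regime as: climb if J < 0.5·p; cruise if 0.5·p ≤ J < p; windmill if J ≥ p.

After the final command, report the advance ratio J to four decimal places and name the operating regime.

set_propeller: D = 1.342 m, P = 1.314 m (p = P/D = 0.979136); state ← (V=0, rpm=0)
set_airspeed(31.43): V ← 31.43 m/s
throttle_to(8788): rpm ← 8788
adjust_airspeed(+2.32): V ← 31.43 +2.32 = 33.75 m/s
set_airspeed(5.78): V ← 5.78 m/s
final state: V = 5.78 m/s, rpm = 8788 → n = rpm/60 = 146.466667 rev/s
J = V / (n·D) = 5.78 / (146.466667 × 1.342) = 0.029406
regime bands: climb J<0.4896 | cruise [0.4896, 0.9791) | windmill J≥0.9791
J = 0.0294 → climb

J = 0.0294, regime = climb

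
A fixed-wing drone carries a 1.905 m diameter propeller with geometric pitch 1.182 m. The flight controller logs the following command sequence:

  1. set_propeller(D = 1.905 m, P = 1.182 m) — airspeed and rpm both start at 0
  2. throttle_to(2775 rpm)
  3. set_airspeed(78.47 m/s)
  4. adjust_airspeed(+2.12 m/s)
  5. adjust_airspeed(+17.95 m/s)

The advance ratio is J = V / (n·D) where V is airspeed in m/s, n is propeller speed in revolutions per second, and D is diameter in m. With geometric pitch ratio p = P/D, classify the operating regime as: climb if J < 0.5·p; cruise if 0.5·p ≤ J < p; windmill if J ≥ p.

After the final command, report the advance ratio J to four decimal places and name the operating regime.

set_propeller: D = 1.905 m, P = 1.182 m (p = P/D = 0.620472); state ← (V=0, rpm=0)
throttle_to(2775): rpm ← 2775
set_airspeed(78.47): V ← 78.47 m/s
adjust_airspeed(+2.12): V ← 78.47 +2.12 = 80.59 m/s
adjust_airspeed(+17.95): V ← 80.59 +17.95 = 98.54 m/s
final state: V = 98.54 m/s, rpm = 2775 → n = rpm/60 = 46.250000 rev/s
J = V / (n·D) = 98.54 / (46.250000 × 1.905) = 1.118422
regime bands: climb J<0.3102 | cruise [0.3102, 0.6205) | windmill J≥0.6205
J = 1.1184 → windmill

J = 1.1184, regime = windmill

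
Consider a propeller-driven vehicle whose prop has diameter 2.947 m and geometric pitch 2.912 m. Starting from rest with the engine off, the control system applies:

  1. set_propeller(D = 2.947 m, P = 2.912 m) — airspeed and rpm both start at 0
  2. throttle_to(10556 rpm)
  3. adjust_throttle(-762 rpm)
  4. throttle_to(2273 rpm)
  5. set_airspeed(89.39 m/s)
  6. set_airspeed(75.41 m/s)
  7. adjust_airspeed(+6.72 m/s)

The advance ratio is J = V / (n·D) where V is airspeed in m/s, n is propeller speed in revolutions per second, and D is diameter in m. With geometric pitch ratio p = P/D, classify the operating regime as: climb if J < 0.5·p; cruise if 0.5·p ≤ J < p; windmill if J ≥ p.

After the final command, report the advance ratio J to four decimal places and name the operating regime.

set_propeller: D = 2.947 m, P = 2.912 m (p = P/D = 0.988124); state ← (V=0, rpm=0)
throttle_to(10556): rpm ← 10556
adjust_throttle(-762): rpm ← 10556 -762 = 9794
throttle_to(2273): rpm ← 2273
set_airspeed(89.39): V ← 89.39 m/s
set_airspeed(75.41): V ← 75.41 m/s
adjust_airspeed(+6.72): V ← 75.41 +6.72 = 82.13 m/s
final state: V = 82.13 m/s, rpm = 2273 → n = rpm/60 = 37.883333 rev/s
J = V / (n·D) = 82.13 / (37.883333 × 2.947) = 0.735654
regime bands: climb J<0.4941 | cruise [0.4941, 0.9881) | windmill J≥0.9881
J = 0.7357 → cruise

J = 0.7357, regime = cruise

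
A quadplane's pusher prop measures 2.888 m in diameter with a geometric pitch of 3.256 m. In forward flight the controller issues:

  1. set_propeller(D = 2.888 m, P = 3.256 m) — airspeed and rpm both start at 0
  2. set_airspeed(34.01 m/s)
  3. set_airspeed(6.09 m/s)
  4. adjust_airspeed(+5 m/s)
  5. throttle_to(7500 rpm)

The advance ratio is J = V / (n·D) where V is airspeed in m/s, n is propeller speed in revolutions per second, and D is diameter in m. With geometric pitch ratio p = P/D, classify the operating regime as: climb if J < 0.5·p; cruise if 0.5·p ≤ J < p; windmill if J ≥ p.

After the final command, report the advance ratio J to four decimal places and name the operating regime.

J = 0.0307, regime = climb

set_propeller: D = 2.888 m, P = 3.256 m (p = P/D = 1.127424); state ← (V=0, rpm=0)
set_airspeed(34.01): V ← 34.01 m/s
set_airspeed(6.09): V ← 6.09 m/s
adjust_airspeed(+5): V ← 6.09 +5 = 11.09 m/s
throttle_to(7500): rpm ← 7500
final state: V = 11.09 m/s, rpm = 7500 → n = rpm/60 = 125.000000 rev/s
J = V / (n·D) = 11.09 / (125.000000 × 2.888) = 0.030720
regime bands: climb J<0.5637 | cruise [0.5637, 1.1274) | windmill J≥1.1274
J = 0.0307 → climb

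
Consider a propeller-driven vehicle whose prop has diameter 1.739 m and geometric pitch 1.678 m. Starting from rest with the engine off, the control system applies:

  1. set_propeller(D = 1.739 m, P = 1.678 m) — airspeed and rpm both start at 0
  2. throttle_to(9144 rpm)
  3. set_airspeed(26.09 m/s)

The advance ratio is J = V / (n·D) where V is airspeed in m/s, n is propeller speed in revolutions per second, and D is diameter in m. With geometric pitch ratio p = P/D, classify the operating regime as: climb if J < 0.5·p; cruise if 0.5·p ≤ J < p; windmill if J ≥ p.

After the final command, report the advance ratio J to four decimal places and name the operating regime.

J = 0.0984, regime = climb

set_propeller: D = 1.739 m, P = 1.678 m (p = P/D = 0.964922); state ← (V=0, rpm=0)
throttle_to(9144): rpm ← 9144
set_airspeed(26.09): V ← 26.09 m/s
final state: V = 26.09 m/s, rpm = 9144 → n = rpm/60 = 152.400000 rev/s
J = V / (n·D) = 26.09 / (152.400000 × 1.739) = 0.098444
regime bands: climb J<0.4825 | cruise [0.4825, 0.9649) | windmill J≥0.9649
J = 0.0984 → climb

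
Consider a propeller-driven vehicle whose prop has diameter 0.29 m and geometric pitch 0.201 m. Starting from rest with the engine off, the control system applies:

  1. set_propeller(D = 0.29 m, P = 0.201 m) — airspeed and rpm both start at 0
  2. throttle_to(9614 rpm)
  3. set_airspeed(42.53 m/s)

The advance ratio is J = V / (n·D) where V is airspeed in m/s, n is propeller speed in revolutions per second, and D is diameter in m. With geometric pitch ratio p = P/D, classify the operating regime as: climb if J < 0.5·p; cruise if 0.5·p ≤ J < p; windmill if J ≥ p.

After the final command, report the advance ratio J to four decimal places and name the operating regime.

set_propeller: D = 0.29 m, P = 0.201 m (p = P/D = 0.693103); state ← (V=0, rpm=0)
throttle_to(9614): rpm ← 9614
set_airspeed(42.53): V ← 42.53 m/s
final state: V = 42.53 m/s, rpm = 9614 → n = rpm/60 = 160.233333 rev/s
J = V / (n·D) = 42.53 / (160.233333 × 0.29) = 0.915260
regime bands: climb J<0.3466 | cruise [0.3466, 0.6931) | windmill J≥0.6931
J = 0.9153 → windmill

J = 0.9153, regime = windmill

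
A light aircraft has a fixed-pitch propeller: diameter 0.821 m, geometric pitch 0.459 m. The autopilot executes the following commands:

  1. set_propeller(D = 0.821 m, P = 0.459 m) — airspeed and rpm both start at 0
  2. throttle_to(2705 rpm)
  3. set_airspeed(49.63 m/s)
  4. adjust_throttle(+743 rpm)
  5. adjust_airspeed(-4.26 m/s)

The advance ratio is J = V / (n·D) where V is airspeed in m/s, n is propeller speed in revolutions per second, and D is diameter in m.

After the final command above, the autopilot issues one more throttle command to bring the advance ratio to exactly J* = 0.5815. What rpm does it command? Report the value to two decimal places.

rpm = 5702.00

set_propeller: D = 0.821 m, P = 0.459 m (p = P/D = 0.559074); state ← (V=0, rpm=0)
throttle_to(2705): rpm ← 2705
set_airspeed(49.63): V ← 49.63 m/s
adjust_throttle(+743): rpm ← 2705 +743 = 3448
adjust_airspeed(-4.26): V ← 49.63 -4.26 = 45.37 m/s
final state: V = 45.37 m/s, rpm = 3448 → n = rpm/60 = 57.466667 rev/s
target J* = 0.5815; solve J* = V/(n·D) for n: n = V/(J*·D) = 45.37/(0.5815 × 0.821) = 95.033320 rev/s
rpm = 60·n = 5701.999219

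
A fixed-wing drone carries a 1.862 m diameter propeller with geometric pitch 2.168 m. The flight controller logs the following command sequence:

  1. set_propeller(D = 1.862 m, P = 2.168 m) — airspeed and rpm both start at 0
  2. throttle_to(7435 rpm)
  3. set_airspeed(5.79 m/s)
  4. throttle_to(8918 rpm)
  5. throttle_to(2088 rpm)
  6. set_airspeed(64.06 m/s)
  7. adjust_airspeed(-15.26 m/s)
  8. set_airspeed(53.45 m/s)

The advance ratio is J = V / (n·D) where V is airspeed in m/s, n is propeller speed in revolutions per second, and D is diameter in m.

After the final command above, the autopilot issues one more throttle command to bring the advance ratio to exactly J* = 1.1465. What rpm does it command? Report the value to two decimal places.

rpm = 1502.26

set_propeller: D = 1.862 m, P = 2.168 m (p = P/D = 1.164339); state ← (V=0, rpm=0)
throttle_to(7435): rpm ← 7435
set_airspeed(5.79): V ← 5.79 m/s
throttle_to(8918): rpm ← 8918
throttle_to(2088): rpm ← 2088
set_airspeed(64.06): V ← 64.06 m/s
adjust_airspeed(-15.26): V ← 64.06 -15.26 = 48.8 m/s
set_airspeed(53.45): V ← 53.45 m/s
final state: V = 53.45 m/s, rpm = 2088 → n = rpm/60 = 34.800000 rev/s
target J* = 1.1465; solve J* = V/(n·D) for n: n = V/(J*·D) = 53.45/(1.1465 × 1.862) = 25.037674 rev/s
rpm = 60·n = 1502.260417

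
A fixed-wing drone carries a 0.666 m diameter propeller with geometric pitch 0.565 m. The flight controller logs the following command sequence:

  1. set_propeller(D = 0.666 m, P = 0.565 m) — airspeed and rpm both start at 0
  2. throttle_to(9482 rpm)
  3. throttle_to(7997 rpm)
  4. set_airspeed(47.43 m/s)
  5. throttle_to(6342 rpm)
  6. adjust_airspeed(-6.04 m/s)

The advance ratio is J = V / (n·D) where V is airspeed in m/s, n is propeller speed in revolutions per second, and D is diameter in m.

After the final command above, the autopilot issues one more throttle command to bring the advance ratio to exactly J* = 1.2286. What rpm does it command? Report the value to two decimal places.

set_propeller: D = 0.666 m, P = 0.565 m (p = P/D = 0.848348); state ← (V=0, rpm=0)
throttle_to(9482): rpm ← 9482
throttle_to(7997): rpm ← 7997
set_airspeed(47.43): V ← 47.43 m/s
throttle_to(6342): rpm ← 6342
adjust_airspeed(-6.04): V ← 47.43 -6.04 = 41.39 m/s
final state: V = 41.39 m/s, rpm = 6342 → n = rpm/60 = 105.700000 rev/s
target J* = 1.2286; solve J* = V/(n·D) for n: n = V/(J*·D) = 41.39/(1.2286 × 0.666) = 50.583711 rev/s
rpm = 60·n = 3035.022651

rpm = 3035.02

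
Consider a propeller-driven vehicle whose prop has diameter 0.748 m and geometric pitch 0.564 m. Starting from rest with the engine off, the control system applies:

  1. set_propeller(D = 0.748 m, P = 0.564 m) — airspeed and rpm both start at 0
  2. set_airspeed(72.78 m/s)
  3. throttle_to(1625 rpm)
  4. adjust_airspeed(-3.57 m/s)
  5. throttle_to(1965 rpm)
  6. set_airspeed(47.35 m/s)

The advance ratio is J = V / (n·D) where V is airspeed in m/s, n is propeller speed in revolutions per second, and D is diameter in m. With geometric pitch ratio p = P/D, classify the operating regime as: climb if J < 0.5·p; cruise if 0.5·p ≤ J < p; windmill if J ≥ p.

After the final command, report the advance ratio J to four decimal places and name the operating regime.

J = 1.9329, regime = windmill

set_propeller: D = 0.748 m, P = 0.564 m (p = P/D = 0.754011); state ← (V=0, rpm=0)
set_airspeed(72.78): V ← 72.78 m/s
throttle_to(1625): rpm ← 1625
adjust_airspeed(-3.57): V ← 72.78 -3.57 = 69.21 m/s
throttle_to(1965): rpm ← 1965
set_airspeed(47.35): V ← 47.35 m/s
final state: V = 47.35 m/s, rpm = 1965 → n = rpm/60 = 32.750000 rev/s
J = V / (n·D) = 47.35 / (32.750000 × 0.748) = 1.932890
regime bands: climb J<0.3770 | cruise [0.3770, 0.7540) | windmill J≥0.7540
J = 1.9329 → windmill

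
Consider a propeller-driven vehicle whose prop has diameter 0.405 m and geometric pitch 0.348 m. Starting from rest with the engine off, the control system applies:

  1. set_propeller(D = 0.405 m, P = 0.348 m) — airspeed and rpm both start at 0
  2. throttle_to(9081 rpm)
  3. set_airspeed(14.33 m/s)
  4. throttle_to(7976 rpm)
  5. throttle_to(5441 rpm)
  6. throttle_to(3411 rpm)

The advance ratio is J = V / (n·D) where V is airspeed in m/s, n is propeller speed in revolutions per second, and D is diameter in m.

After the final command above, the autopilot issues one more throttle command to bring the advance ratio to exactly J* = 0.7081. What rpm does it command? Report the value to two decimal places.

rpm = 2998.11

set_propeller: D = 0.405 m, P = 0.348 m (p = P/D = 0.859259); state ← (V=0, rpm=0)
throttle_to(9081): rpm ← 9081
set_airspeed(14.33): V ← 14.33 m/s
throttle_to(7976): rpm ← 7976
throttle_to(5441): rpm ← 5441
throttle_to(3411): rpm ← 3411
final state: V = 14.33 m/s, rpm = 3411 → n = rpm/60 = 56.850000 rev/s
target J* = 0.7081; solve J* = V/(n·D) for n: n = V/(J*·D) = 14.33/(0.7081 × 0.405) = 49.968530 rev/s
rpm = 60·n = 2998.111796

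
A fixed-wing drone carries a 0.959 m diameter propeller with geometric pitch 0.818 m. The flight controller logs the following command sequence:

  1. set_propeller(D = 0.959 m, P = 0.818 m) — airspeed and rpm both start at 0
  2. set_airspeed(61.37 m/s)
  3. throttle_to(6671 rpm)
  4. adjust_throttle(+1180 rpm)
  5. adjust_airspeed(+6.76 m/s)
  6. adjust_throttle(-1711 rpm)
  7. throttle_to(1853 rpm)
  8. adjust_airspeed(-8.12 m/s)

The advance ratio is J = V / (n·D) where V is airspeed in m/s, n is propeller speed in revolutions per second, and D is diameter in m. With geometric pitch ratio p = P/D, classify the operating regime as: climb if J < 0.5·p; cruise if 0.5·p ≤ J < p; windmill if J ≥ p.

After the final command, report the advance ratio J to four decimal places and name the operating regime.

set_propeller: D = 0.959 m, P = 0.818 m (p = P/D = 0.852972); state ← (V=0, rpm=0)
set_airspeed(61.37): V ← 61.37 m/s
throttle_to(6671): rpm ← 6671
adjust_throttle(+1180): rpm ← 6671 +1180 = 7851
adjust_airspeed(+6.76): V ← 61.37 +6.76 = 68.13 m/s
adjust_throttle(-1711): rpm ← 7851 -1711 = 6140
throttle_to(1853): rpm ← 1853
adjust_airspeed(-8.12): V ← 68.13 -8.12 = 60.01 m/s
final state: V = 60.01 m/s, rpm = 1853 → n = rpm/60 = 30.883333 rev/s
J = V / (n·D) = 60.01 / (30.883333 × 0.959) = 2.026193
regime bands: climb J<0.4265 | cruise [0.4265, 0.8530) | windmill J≥0.8530
J = 2.0262 → windmill

J = 2.0262, regime = windmill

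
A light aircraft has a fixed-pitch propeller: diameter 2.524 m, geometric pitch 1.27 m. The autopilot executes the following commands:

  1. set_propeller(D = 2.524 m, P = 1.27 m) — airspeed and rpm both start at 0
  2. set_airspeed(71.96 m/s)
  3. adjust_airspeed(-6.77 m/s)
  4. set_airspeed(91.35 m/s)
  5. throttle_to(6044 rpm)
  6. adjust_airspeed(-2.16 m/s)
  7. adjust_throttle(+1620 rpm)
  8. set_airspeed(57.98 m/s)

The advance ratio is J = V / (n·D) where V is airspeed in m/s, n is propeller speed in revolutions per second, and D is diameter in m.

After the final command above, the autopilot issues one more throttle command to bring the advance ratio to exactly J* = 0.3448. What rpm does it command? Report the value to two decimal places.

rpm = 3997.36

set_propeller: D = 2.524 m, P = 1.27 m (p = P/D = 0.503170); state ← (V=0, rpm=0)
set_airspeed(71.96): V ← 71.96 m/s
adjust_airspeed(-6.77): V ← 71.96 -6.77 = 65.19 m/s
set_airspeed(91.35): V ← 91.35 m/s
throttle_to(6044): rpm ← 6044
adjust_airspeed(-2.16): V ← 91.35 -2.16 = 89.19 m/s
adjust_throttle(+1620): rpm ← 6044 +1620 = 7664
set_airspeed(57.98): V ← 57.98 m/s
final state: V = 57.98 m/s, rpm = 7664 → n = rpm/60 = 127.733333 rev/s
target J* = 0.3448; solve J* = V/(n·D) for n: n = V/(J*·D) = 57.98/(0.3448 × 2.524) = 66.622604 rev/s
rpm = 60·n = 3997.356239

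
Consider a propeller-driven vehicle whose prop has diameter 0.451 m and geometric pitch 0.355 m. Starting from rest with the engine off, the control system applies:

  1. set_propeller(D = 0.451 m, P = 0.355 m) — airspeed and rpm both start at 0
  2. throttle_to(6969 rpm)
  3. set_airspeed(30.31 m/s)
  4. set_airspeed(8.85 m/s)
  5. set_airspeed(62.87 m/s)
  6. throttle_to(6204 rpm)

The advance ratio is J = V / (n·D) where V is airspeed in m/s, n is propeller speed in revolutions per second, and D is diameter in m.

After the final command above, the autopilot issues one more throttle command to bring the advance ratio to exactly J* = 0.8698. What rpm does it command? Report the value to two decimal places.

set_propeller: D = 0.451 m, P = 0.355 m (p = P/D = 0.787140); state ← (V=0, rpm=0)
throttle_to(6969): rpm ← 6969
set_airspeed(30.31): V ← 30.31 m/s
set_airspeed(8.85): V ← 8.85 m/s
set_airspeed(62.87): V ← 62.87 m/s
throttle_to(6204): rpm ← 6204
final state: V = 62.87 m/s, rpm = 6204 → n = rpm/60 = 103.400000 rev/s
target J* = 0.8698; solve J* = V/(n·D) for n: n = V/(J*·D) = 62.87/(0.8698 × 0.451) = 160.268258 rev/s
rpm = 60·n = 9616.095450

rpm = 9616.10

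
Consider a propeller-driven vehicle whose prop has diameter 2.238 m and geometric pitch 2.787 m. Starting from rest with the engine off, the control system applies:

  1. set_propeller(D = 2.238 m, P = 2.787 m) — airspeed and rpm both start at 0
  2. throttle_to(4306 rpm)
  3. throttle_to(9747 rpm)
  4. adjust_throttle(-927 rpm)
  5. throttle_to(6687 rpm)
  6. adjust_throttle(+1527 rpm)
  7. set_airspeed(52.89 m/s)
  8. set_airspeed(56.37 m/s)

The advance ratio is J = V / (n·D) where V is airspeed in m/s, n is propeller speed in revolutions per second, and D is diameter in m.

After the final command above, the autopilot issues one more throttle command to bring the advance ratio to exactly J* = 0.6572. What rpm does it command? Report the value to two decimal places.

set_propeller: D = 2.238 m, P = 2.787 m (p = P/D = 1.245308); state ← (V=0, rpm=0)
throttle_to(4306): rpm ← 4306
throttle_to(9747): rpm ← 9747
adjust_throttle(-927): rpm ← 9747 -927 = 8820
throttle_to(6687): rpm ← 6687
adjust_throttle(+1527): rpm ← 6687 +1527 = 8214
set_airspeed(52.89): V ← 52.89 m/s
set_airspeed(56.37): V ← 56.37 m/s
final state: V = 56.37 m/s, rpm = 8214 → n = rpm/60 = 136.900000 rev/s
target J* = 0.6572; solve J* = V/(n·D) for n: n = V/(J*·D) = 56.37/(0.6572 × 2.238) = 38.325727 rev/s
rpm = 60·n = 2299.543600

rpm = 2299.54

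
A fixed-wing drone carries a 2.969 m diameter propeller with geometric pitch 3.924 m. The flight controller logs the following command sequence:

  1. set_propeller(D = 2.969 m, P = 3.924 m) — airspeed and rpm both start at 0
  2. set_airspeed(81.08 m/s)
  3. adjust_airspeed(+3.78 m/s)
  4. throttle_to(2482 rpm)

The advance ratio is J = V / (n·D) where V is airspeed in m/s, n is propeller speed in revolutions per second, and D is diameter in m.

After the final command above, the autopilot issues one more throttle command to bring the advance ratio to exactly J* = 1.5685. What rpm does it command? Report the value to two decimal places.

set_propeller: D = 2.969 m, P = 3.924 m (p = P/D = 1.321657); state ← (V=0, rpm=0)
set_airspeed(81.08): V ← 81.08 m/s
adjust_airspeed(+3.78): V ← 81.08 +3.78 = 84.86 m/s
throttle_to(2482): rpm ← 2482
final state: V = 84.86 m/s, rpm = 2482 → n = rpm/60 = 41.366667 rev/s
target J* = 1.5685; solve J* = V/(n·D) for n: n = V/(J*·D) = 84.86/(1.5685 × 2.969) = 18.222515 rev/s
rpm = 60·n = 1093.350876

rpm = 1093.35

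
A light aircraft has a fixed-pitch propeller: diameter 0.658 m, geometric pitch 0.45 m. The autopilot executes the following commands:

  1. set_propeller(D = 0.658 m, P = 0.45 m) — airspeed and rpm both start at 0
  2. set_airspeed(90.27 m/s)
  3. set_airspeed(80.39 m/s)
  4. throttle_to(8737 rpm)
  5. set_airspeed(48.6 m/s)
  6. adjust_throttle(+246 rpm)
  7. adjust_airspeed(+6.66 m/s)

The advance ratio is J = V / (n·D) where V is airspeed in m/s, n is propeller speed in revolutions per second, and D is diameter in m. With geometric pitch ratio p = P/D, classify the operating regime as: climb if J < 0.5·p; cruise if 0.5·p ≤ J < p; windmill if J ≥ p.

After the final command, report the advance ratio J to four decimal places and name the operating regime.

set_propeller: D = 0.658 m, P = 0.45 m (p = P/D = 0.683891); state ← (V=0, rpm=0)
set_airspeed(90.27): V ← 90.27 m/s
set_airspeed(80.39): V ← 80.39 m/s
throttle_to(8737): rpm ← 8737
set_airspeed(48.6): V ← 48.6 m/s
adjust_throttle(+246): rpm ← 8737 +246 = 8983
adjust_airspeed(+6.66): V ← 48.6 +6.66 = 55.26 m/s
final state: V = 55.26 m/s, rpm = 8983 → n = rpm/60 = 149.716667 rev/s
J = V / (n·D) = 55.26 / (149.716667 × 0.658) = 0.560938
regime bands: climb J<0.3419 | cruise [0.3419, 0.6839) | windmill J≥0.6839
J = 0.5609 → cruise

J = 0.5609, regime = cruise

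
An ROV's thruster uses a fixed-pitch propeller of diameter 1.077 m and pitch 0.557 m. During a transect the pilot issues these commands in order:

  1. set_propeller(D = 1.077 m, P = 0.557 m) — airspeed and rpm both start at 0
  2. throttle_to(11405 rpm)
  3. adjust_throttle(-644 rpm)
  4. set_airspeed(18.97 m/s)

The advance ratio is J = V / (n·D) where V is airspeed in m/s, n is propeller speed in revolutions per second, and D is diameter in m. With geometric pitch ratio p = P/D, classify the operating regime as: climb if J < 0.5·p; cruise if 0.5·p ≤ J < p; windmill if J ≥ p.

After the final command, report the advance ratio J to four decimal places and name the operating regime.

set_propeller: D = 1.077 m, P = 0.557 m (p = P/D = 0.517177); state ← (V=0, rpm=0)
throttle_to(11405): rpm ← 11405
adjust_throttle(-644): rpm ← 11405 -644 = 10761
set_airspeed(18.97): V ← 18.97 m/s
final state: V = 18.97 m/s, rpm = 10761 → n = rpm/60 = 179.350000 rev/s
J = V / (n·D) = 18.97 / (179.350000 × 1.077) = 0.098209
regime bands: climb J<0.2586 | cruise [0.2586, 0.5172) | windmill J≥0.5172
J = 0.0982 → climb

J = 0.0982, regime = climb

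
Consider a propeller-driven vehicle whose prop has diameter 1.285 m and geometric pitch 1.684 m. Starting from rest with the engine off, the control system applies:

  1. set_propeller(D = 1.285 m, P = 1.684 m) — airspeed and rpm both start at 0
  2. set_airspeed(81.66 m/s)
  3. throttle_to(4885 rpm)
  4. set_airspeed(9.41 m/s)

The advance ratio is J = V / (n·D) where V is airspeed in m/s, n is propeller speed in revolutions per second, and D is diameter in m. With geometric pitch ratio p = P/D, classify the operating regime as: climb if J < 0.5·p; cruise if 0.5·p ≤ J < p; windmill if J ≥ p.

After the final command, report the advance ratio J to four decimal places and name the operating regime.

set_propeller: D = 1.285 m, P = 1.684 m (p = P/D = 1.310506); state ← (V=0, rpm=0)
set_airspeed(81.66): V ← 81.66 m/s
throttle_to(4885): rpm ← 4885
set_airspeed(9.41): V ← 9.41 m/s
final state: V = 9.41 m/s, rpm = 4885 → n = rpm/60 = 81.416667 rev/s
J = V / (n·D) = 9.41 / (81.416667 × 1.285) = 0.089944
regime bands: climb J<0.6553 | cruise [0.6553, 1.3105) | windmill J≥1.3105
J = 0.0899 → climb

J = 0.0899, regime = climb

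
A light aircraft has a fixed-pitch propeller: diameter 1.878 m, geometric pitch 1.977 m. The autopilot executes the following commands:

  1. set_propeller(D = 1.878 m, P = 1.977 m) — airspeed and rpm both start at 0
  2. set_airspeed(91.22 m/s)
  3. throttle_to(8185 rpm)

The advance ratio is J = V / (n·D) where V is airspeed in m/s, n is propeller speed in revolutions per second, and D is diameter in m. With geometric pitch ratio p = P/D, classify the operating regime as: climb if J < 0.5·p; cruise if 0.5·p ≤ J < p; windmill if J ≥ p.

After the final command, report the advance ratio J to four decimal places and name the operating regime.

set_propeller: D = 1.878 m, P = 1.977 m (p = P/D = 1.052716); state ← (V=0, rpm=0)
set_airspeed(91.22): V ← 91.22 m/s
throttle_to(8185): rpm ← 8185
final state: V = 91.22 m/s, rpm = 8185 → n = rpm/60 = 136.416667 rev/s
J = V / (n·D) = 91.22 / (136.416667 × 1.878) = 0.356063
regime bands: climb J<0.5264 | cruise [0.5264, 1.0527) | windmill J≥1.0527
J = 0.3561 → climb

J = 0.3561, regime = climb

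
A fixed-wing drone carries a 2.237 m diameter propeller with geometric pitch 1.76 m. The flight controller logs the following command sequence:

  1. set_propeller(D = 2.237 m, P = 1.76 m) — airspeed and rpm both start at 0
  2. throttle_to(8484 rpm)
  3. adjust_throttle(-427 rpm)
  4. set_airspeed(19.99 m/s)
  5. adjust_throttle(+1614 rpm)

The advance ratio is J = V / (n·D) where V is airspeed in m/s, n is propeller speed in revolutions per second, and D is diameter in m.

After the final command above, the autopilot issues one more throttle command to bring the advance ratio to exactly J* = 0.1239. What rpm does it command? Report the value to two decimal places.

rpm = 4327.40

set_propeller: D = 2.237 m, P = 1.76 m (p = P/D = 0.786768); state ← (V=0, rpm=0)
throttle_to(8484): rpm ← 8484
adjust_throttle(-427): rpm ← 8484 -427 = 8057
set_airspeed(19.99): V ← 19.99 m/s
adjust_throttle(+1614): rpm ← 8057 +1614 = 9671
final state: V = 19.99 m/s, rpm = 9671 → n = rpm/60 = 161.183333 rev/s
target J* = 0.1239; solve J* = V/(n·D) for n: n = V/(J*·D) = 19.99/(0.1239 × 2.237) = 72.123286 rev/s
rpm = 60·n = 4327.397143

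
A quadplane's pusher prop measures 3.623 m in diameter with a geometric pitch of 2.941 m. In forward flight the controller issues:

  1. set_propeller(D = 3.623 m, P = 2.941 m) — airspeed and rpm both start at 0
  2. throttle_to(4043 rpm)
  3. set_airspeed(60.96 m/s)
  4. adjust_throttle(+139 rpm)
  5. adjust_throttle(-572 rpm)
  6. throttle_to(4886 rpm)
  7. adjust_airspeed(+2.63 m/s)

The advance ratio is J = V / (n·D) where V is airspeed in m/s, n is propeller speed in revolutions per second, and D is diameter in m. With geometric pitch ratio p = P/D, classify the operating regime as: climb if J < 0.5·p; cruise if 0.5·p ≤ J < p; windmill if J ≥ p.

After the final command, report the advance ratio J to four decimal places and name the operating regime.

set_propeller: D = 3.623 m, P = 2.941 m (p = P/D = 0.811758); state ← (V=0, rpm=0)
throttle_to(4043): rpm ← 4043
set_airspeed(60.96): V ← 60.96 m/s
adjust_throttle(+139): rpm ← 4043 +139 = 4182
adjust_throttle(-572): rpm ← 4182 -572 = 3610
throttle_to(4886): rpm ← 4886
adjust_airspeed(+2.63): V ← 60.96 +2.63 = 63.59 m/s
final state: V = 63.59 m/s, rpm = 4886 → n = rpm/60 = 81.433333 rev/s
J = V / (n·D) = 63.59 / (81.433333 × 3.623) = 0.215535
regime bands: climb J<0.4059 | cruise [0.4059, 0.8118) | windmill J≥0.8118
J = 0.2155 → climb

J = 0.2155, regime = climb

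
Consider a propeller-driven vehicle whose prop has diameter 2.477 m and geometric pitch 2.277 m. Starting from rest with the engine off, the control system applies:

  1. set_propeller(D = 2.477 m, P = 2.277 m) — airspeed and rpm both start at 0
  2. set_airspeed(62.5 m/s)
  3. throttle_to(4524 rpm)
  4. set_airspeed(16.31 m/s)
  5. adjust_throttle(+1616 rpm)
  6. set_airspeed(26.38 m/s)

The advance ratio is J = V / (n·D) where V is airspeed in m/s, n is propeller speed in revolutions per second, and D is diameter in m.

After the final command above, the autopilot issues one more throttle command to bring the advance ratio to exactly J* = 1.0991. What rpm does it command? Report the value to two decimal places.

rpm = 581.38

set_propeller: D = 2.477 m, P = 2.277 m (p = P/D = 0.919257); state ← (V=0, rpm=0)
set_airspeed(62.5): V ← 62.5 m/s
throttle_to(4524): rpm ← 4524
set_airspeed(16.31): V ← 16.31 m/s
adjust_throttle(+1616): rpm ← 4524 +1616 = 6140
set_airspeed(26.38): V ← 26.38 m/s
final state: V = 26.38 m/s, rpm = 6140 → n = rpm/60 = 102.333333 rev/s
target J* = 1.0991; solve J* = V/(n·D) for n: n = V/(J*·D) = 26.38/(1.0991 × 2.477) = 9.689728 rev/s
rpm = 60·n = 581.383667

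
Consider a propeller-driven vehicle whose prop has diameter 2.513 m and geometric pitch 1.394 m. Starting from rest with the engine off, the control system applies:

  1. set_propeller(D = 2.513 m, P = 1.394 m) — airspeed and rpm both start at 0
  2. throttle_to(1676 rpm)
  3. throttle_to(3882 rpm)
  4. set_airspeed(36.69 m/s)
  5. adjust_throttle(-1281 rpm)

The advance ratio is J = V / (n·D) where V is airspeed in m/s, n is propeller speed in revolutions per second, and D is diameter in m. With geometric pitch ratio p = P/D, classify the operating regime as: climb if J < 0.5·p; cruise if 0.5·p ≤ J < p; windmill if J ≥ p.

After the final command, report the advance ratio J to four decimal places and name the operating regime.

set_propeller: D = 2.513 m, P = 1.394 m (p = P/D = 0.554715); state ← (V=0, rpm=0)
throttle_to(1676): rpm ← 1676
throttle_to(3882): rpm ← 3882
set_airspeed(36.69): V ← 36.69 m/s
adjust_throttle(-1281): rpm ← 3882 -1281 = 2601
final state: V = 36.69 m/s, rpm = 2601 → n = rpm/60 = 43.350000 rev/s
J = V / (n·D) = 36.69 / (43.350000 × 2.513) = 0.336795
regime bands: climb J<0.2774 | cruise [0.2774, 0.5547) | windmill J≥0.5547
J = 0.3368 → cruise

J = 0.3368, regime = cruise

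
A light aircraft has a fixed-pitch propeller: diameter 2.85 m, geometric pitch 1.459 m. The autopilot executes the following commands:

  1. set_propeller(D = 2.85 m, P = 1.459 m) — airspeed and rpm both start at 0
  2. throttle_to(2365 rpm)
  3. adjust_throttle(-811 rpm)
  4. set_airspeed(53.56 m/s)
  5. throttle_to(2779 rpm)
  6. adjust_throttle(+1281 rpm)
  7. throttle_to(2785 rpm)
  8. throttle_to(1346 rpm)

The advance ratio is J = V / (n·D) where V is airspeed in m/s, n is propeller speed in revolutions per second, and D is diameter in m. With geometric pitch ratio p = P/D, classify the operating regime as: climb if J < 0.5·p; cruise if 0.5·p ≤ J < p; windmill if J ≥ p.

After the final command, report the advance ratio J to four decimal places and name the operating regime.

set_propeller: D = 2.85 m, P = 1.459 m (p = P/D = 0.511930); state ← (V=0, rpm=0)
throttle_to(2365): rpm ← 2365
adjust_throttle(-811): rpm ← 2365 -811 = 1554
set_airspeed(53.56): V ← 53.56 m/s
throttle_to(2779): rpm ← 2779
adjust_throttle(+1281): rpm ← 2779 +1281 = 4060
throttle_to(2785): rpm ← 2785
throttle_to(1346): rpm ← 1346
final state: V = 53.56 m/s, rpm = 1346 → n = rpm/60 = 22.433333 rev/s
J = V / (n·D) = 53.56 / (22.433333 × 2.85) = 0.837726
regime bands: climb J<0.2560 | cruise [0.2560, 0.5119) | windmill J≥0.5119
J = 0.8377 → windmill

J = 0.8377, regime = windmill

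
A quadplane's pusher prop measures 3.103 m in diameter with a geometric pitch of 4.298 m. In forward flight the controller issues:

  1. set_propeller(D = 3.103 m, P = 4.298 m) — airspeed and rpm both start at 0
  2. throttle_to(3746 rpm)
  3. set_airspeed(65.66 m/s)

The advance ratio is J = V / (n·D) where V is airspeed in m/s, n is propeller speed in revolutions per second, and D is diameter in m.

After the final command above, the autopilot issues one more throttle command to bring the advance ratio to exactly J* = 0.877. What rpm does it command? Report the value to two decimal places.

set_propeller: D = 3.103 m, P = 4.298 m (p = P/D = 1.385111); state ← (V=0, rpm=0)
throttle_to(3746): rpm ← 3746
set_airspeed(65.66): V ← 65.66 m/s
final state: V = 65.66 m/s, rpm = 3746 → n = rpm/60 = 62.433333 rev/s
target J* = 0.877; solve J* = V/(n·D) for n: n = V/(J*·D) = 65.66/(0.877 × 3.103) = 24.127899 rev/s
rpm = 60·n = 1447.673951

rpm = 1447.67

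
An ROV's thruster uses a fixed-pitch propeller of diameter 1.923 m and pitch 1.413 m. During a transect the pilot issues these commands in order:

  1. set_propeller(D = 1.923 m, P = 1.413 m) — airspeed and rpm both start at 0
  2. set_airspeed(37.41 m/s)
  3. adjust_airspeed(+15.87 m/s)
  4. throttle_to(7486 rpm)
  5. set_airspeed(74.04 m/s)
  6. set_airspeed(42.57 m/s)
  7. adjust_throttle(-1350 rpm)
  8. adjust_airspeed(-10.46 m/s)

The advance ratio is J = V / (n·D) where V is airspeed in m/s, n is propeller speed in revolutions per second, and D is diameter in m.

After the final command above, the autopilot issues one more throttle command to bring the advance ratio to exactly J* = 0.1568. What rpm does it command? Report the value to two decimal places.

rpm = 6389.49

set_propeller: D = 1.923 m, P = 1.413 m (p = P/D = 0.734789); state ← (V=0, rpm=0)
set_airspeed(37.41): V ← 37.41 m/s
adjust_airspeed(+15.87): V ← 37.41 +15.87 = 53.28 m/s
throttle_to(7486): rpm ← 7486
set_airspeed(74.04): V ← 74.04 m/s
set_airspeed(42.57): V ← 42.57 m/s
adjust_throttle(-1350): rpm ← 7486 -1350 = 6136
adjust_airspeed(-10.46): V ← 42.57 -10.46 = 32.11 m/s
final state: V = 32.11 m/s, rpm = 6136 → n = rpm/60 = 102.266667 rev/s
target J* = 0.1568; solve J* = V/(n·D) for n: n = V/(J*·D) = 32.11/(0.1568 × 1.923) = 106.491505 rev/s
rpm = 60·n = 6389.490273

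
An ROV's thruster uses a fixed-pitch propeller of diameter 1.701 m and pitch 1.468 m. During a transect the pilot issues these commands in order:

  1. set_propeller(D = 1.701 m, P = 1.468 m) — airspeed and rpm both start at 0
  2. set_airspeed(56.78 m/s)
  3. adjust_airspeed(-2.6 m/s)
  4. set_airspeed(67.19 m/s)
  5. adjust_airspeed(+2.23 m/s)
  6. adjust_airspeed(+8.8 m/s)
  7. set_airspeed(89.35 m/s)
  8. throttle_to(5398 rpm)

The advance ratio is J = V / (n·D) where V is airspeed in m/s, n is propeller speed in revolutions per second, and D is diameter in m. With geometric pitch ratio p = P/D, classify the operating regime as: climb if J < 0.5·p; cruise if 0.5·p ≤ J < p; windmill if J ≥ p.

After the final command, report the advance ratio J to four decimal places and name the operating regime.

set_propeller: D = 1.701 m, P = 1.468 m (p = P/D = 0.863022); state ← (V=0, rpm=0)
set_airspeed(56.78): V ← 56.78 m/s
adjust_airspeed(-2.6): V ← 56.78 -2.6 = 54.18 m/s
set_airspeed(67.19): V ← 67.19 m/s
adjust_airspeed(+2.23): V ← 67.19 +2.23 = 69.42 m/s
adjust_airspeed(+8.8): V ← 69.42 +8.8 = 78.22 m/s
set_airspeed(89.35): V ← 89.35 m/s
throttle_to(5398): rpm ← 5398
final state: V = 89.35 m/s, rpm = 5398 → n = rpm/60 = 89.966667 rev/s
J = V / (n·D) = 89.35 / (89.966667 × 1.701) = 0.583860
regime bands: climb J<0.4315 | cruise [0.4315, 0.8630) | windmill J≥0.8630
J = 0.5839 → cruise

J = 0.5839, regime = cruise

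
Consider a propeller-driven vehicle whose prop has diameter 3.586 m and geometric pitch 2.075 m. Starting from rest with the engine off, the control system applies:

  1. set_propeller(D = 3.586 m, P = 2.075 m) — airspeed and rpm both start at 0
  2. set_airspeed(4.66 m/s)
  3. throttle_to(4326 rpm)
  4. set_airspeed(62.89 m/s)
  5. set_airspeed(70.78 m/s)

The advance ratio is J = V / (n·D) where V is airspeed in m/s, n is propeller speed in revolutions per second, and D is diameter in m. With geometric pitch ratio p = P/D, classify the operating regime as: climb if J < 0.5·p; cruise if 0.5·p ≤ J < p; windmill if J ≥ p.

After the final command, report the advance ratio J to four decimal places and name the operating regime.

J = 0.2738, regime = climb

set_propeller: D = 3.586 m, P = 2.075 m (p = P/D = 0.578639); state ← (V=0, rpm=0)
set_airspeed(4.66): V ← 4.66 m/s
throttle_to(4326): rpm ← 4326
set_airspeed(62.89): V ← 62.89 m/s
set_airspeed(70.78): V ← 70.78 m/s
final state: V = 70.78 m/s, rpm = 4326 → n = rpm/60 = 72.100000 rev/s
J = V / (n·D) = 70.78 / (72.100000 × 3.586) = 0.273757
regime bands: climb J<0.2893 | cruise [0.2893, 0.5786) | windmill J≥0.5786
J = 0.2738 → climb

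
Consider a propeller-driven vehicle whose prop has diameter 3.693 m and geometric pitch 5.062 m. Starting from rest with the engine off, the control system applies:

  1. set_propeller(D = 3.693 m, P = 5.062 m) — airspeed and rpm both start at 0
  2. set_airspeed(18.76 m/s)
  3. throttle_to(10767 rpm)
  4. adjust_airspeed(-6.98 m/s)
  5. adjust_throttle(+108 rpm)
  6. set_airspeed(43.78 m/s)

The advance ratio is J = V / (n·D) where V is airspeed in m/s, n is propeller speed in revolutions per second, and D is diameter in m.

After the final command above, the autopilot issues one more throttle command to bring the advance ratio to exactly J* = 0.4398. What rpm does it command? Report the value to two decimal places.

set_propeller: D = 3.693 m, P = 5.062 m (p = P/D = 1.370701); state ← (V=0, rpm=0)
set_airspeed(18.76): V ← 18.76 m/s
throttle_to(10767): rpm ← 10767
adjust_airspeed(-6.98): V ← 18.76 -6.98 = 11.78 m/s
adjust_throttle(+108): rpm ← 10767 +108 = 10875
set_airspeed(43.78): V ← 43.78 m/s
final state: V = 43.78 m/s, rpm = 10875 → n = rpm/60 = 181.250000 rev/s
target J* = 0.4398; solve J* = V/(n·D) for n: n = V/(J*·D) = 43.78/(0.4398 × 3.693) = 26.955117 rev/s
rpm = 60·n = 1617.307032

rpm = 1617.31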